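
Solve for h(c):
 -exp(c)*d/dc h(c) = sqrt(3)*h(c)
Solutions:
 h(c) = C1*exp(sqrt(3)*exp(-c))


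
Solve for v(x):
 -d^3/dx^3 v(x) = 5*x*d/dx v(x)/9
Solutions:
 v(x) = C1 + Integral(C2*airyai(-15^(1/3)*x/3) + C3*airybi(-15^(1/3)*x/3), x)


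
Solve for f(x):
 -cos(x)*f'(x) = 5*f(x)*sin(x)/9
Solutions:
 f(x) = C1*cos(x)^(5/9)


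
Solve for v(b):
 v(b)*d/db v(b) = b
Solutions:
 v(b) = -sqrt(C1 + b^2)
 v(b) = sqrt(C1 + b^2)


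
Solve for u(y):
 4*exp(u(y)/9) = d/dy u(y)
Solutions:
 u(y) = 9*log(-1/(C1 + 4*y)) + 18*log(3)


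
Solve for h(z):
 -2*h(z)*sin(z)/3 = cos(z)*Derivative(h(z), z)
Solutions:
 h(z) = C1*cos(z)^(2/3)


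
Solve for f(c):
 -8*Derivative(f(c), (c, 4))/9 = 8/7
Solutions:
 f(c) = C1 + C2*c + C3*c^2 + C4*c^3 - 3*c^4/56


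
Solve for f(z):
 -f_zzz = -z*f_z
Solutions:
 f(z) = C1 + Integral(C2*airyai(z) + C3*airybi(z), z)


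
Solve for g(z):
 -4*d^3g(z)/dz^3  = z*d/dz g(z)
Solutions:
 g(z) = C1 + Integral(C2*airyai(-2^(1/3)*z/2) + C3*airybi(-2^(1/3)*z/2), z)


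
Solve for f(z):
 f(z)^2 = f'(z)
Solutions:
 f(z) = -1/(C1 + z)


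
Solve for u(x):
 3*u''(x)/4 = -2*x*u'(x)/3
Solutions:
 u(x) = C1 + C2*erf(2*x/3)


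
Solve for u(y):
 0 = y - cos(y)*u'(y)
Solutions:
 u(y) = C1 + Integral(y/cos(y), y)


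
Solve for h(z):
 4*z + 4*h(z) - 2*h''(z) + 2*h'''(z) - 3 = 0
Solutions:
 h(z) = C3*exp(-z) - z + (C1*sin(z) + C2*cos(z))*exp(z) + 3/4


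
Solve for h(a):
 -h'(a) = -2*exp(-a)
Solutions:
 h(a) = C1 - 2*exp(-a)


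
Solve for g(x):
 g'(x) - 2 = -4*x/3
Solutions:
 g(x) = C1 - 2*x^2/3 + 2*x


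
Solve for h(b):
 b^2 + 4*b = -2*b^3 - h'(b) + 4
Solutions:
 h(b) = C1 - b^4/2 - b^3/3 - 2*b^2 + 4*b


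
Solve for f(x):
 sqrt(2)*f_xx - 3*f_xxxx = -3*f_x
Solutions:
 f(x) = C1 + C2*exp(-x*(2*2^(5/6)/(sqrt(729 - 8*sqrt(2)) + 27)^(1/3) + 2^(2/3)*(sqrt(729 - 8*sqrt(2)) + 27)^(1/3))/12)*sin(sqrt(3)*x*(-2*2^(5/6)/(sqrt(729 - 8*sqrt(2)) + 27)^(1/3) + 2^(2/3)*(sqrt(729 - 8*sqrt(2)) + 27)^(1/3))/12) + C3*exp(-x*(2*2^(5/6)/(sqrt(729 - 8*sqrt(2)) + 27)^(1/3) + 2^(2/3)*(sqrt(729 - 8*sqrt(2)) + 27)^(1/3))/12)*cos(sqrt(3)*x*(-2*2^(5/6)/(sqrt(729 - 8*sqrt(2)) + 27)^(1/3) + 2^(2/3)*(sqrt(729 - 8*sqrt(2)) + 27)^(1/3))/12) + C4*exp(x*(2*2^(5/6)/(sqrt(729 - 8*sqrt(2)) + 27)^(1/3) + 2^(2/3)*(sqrt(729 - 8*sqrt(2)) + 27)^(1/3))/6)


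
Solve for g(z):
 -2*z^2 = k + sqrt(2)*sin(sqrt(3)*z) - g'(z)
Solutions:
 g(z) = C1 + k*z + 2*z^3/3 - sqrt(6)*cos(sqrt(3)*z)/3


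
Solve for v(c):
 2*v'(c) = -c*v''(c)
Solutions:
 v(c) = C1 + C2/c


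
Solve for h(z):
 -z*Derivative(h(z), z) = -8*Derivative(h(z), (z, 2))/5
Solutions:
 h(z) = C1 + C2*erfi(sqrt(5)*z/4)


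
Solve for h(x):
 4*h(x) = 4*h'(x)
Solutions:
 h(x) = C1*exp(x)


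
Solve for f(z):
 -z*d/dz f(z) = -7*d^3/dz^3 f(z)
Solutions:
 f(z) = C1 + Integral(C2*airyai(7^(2/3)*z/7) + C3*airybi(7^(2/3)*z/7), z)


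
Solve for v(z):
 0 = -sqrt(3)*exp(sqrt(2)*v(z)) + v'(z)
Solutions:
 v(z) = sqrt(2)*(2*log(-1/(C1 + sqrt(3)*z)) - log(2))/4


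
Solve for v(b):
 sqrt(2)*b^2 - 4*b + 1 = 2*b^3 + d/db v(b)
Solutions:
 v(b) = C1 - b^4/2 + sqrt(2)*b^3/3 - 2*b^2 + b


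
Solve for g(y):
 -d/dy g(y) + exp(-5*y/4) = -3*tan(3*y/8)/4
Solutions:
 g(y) = C1 + log(tan(3*y/8)^2 + 1) - 4*exp(-5*y/4)/5


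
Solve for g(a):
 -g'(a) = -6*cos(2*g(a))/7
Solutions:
 -6*a/7 - log(sin(2*g(a)) - 1)/4 + log(sin(2*g(a)) + 1)/4 = C1


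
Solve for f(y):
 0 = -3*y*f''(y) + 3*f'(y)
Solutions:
 f(y) = C1 + C2*y^2


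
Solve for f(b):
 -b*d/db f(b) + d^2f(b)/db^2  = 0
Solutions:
 f(b) = C1 + C2*erfi(sqrt(2)*b/2)


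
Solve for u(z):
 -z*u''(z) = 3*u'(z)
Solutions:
 u(z) = C1 + C2/z^2


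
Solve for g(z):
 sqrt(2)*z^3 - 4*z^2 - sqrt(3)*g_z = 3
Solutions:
 g(z) = C1 + sqrt(6)*z^4/12 - 4*sqrt(3)*z^3/9 - sqrt(3)*z


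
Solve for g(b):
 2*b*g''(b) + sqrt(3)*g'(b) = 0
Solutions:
 g(b) = C1 + C2*b^(1 - sqrt(3)/2)


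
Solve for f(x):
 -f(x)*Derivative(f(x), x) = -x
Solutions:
 f(x) = -sqrt(C1 + x^2)
 f(x) = sqrt(C1 + x^2)


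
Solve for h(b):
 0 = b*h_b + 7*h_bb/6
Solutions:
 h(b) = C1 + C2*erf(sqrt(21)*b/7)


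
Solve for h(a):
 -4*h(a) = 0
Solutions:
 h(a) = 0


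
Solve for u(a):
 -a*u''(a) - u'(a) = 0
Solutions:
 u(a) = C1 + C2*log(a)


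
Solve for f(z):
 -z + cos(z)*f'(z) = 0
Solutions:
 f(z) = C1 + Integral(z/cos(z), z)


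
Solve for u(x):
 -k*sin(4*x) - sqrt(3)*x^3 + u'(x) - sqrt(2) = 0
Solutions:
 u(x) = C1 - k*cos(4*x)/4 + sqrt(3)*x^4/4 + sqrt(2)*x


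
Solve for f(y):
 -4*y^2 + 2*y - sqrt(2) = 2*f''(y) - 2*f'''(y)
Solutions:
 f(y) = C1 + C2*y + C3*exp(y) - y^4/6 - y^3/2 + y^2*(-6 - sqrt(2))/4


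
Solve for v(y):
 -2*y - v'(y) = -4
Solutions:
 v(y) = C1 - y^2 + 4*y


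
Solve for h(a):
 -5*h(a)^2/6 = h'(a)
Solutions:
 h(a) = 6/(C1 + 5*a)


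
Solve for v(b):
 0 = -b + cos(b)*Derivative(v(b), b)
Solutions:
 v(b) = C1 + Integral(b/cos(b), b)


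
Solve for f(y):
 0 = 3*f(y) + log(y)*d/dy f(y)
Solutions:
 f(y) = C1*exp(-3*li(y))


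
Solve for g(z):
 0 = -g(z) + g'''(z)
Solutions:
 g(z) = C3*exp(z) + (C1*sin(sqrt(3)*z/2) + C2*cos(sqrt(3)*z/2))*exp(-z/2)


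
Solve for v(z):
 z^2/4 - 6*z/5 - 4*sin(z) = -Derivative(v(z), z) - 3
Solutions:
 v(z) = C1 - z^3/12 + 3*z^2/5 - 3*z - 4*cos(z)


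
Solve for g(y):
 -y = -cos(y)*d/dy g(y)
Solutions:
 g(y) = C1 + Integral(y/cos(y), y)


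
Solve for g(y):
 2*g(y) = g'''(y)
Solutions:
 g(y) = C3*exp(2^(1/3)*y) + (C1*sin(2^(1/3)*sqrt(3)*y/2) + C2*cos(2^(1/3)*sqrt(3)*y/2))*exp(-2^(1/3)*y/2)


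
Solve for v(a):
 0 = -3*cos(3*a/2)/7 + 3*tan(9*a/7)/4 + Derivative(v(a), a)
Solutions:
 v(a) = C1 + 7*log(cos(9*a/7))/12 + 2*sin(3*a/2)/7


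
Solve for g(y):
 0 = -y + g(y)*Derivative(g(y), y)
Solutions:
 g(y) = -sqrt(C1 + y^2)
 g(y) = sqrt(C1 + y^2)


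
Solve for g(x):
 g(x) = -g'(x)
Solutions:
 g(x) = C1*exp(-x)


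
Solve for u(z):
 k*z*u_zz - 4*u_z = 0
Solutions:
 u(z) = C1 + z^(((re(k) + 4)*re(k) + im(k)^2)/(re(k)^2 + im(k)^2))*(C2*sin(4*log(z)*Abs(im(k))/(re(k)^2 + im(k)^2)) + C3*cos(4*log(z)*im(k)/(re(k)^2 + im(k)^2)))


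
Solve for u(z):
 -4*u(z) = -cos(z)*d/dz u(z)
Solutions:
 u(z) = C1*(sin(z)^2 + 2*sin(z) + 1)/(sin(z)^2 - 2*sin(z) + 1)


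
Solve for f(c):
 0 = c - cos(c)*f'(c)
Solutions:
 f(c) = C1 + Integral(c/cos(c), c)


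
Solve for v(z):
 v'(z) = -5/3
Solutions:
 v(z) = C1 - 5*z/3


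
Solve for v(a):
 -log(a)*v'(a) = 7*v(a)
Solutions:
 v(a) = C1*exp(-7*li(a))


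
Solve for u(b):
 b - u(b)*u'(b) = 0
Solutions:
 u(b) = -sqrt(C1 + b^2)
 u(b) = sqrt(C1 + b^2)


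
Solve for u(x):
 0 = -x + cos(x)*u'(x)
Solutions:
 u(x) = C1 + Integral(x/cos(x), x)


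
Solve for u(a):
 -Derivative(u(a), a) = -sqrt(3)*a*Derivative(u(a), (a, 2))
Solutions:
 u(a) = C1 + C2*a^(sqrt(3)/3 + 1)


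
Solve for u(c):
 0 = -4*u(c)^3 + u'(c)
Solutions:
 u(c) = -sqrt(2)*sqrt(-1/(C1 + 4*c))/2
 u(c) = sqrt(2)*sqrt(-1/(C1 + 4*c))/2


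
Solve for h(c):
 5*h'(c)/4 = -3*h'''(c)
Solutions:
 h(c) = C1 + C2*sin(sqrt(15)*c/6) + C3*cos(sqrt(15)*c/6)


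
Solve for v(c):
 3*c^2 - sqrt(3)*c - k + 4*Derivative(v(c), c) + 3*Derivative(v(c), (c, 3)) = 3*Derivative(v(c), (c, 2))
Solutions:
 v(c) = C1 - c^3/4 - 9*c^2/16 + sqrt(3)*c^2/8 + c*k/4 + 9*c/32 + 3*sqrt(3)*c/16 + (C2*sin(sqrt(39)*c/6) + C3*cos(sqrt(39)*c/6))*exp(c/2)


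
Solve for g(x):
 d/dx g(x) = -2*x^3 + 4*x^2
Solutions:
 g(x) = C1 - x^4/2 + 4*x^3/3


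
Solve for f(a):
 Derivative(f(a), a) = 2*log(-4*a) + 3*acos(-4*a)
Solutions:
 f(a) = C1 + 2*a*log(-a) + 3*a*acos(-4*a) - 2*a + 4*a*log(2) + 3*sqrt(1 - 16*a^2)/4


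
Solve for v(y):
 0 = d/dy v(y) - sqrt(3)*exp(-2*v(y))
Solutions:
 v(y) = log(-sqrt(C1 + 2*sqrt(3)*y))
 v(y) = log(C1 + 2*sqrt(3)*y)/2


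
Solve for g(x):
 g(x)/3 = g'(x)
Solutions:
 g(x) = C1*exp(x/3)


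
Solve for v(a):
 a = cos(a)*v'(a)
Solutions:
 v(a) = C1 + Integral(a/cos(a), a)


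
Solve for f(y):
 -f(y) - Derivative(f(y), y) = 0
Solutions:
 f(y) = C1*exp(-y)


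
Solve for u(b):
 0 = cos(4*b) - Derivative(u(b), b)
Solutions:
 u(b) = C1 + sin(4*b)/4


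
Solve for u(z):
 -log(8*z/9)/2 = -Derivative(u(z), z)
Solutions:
 u(z) = C1 + z*log(z)/2 - z*log(3) - z/2 + 3*z*log(2)/2


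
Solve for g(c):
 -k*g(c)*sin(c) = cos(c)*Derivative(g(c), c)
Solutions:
 g(c) = C1*exp(k*log(cos(c)))


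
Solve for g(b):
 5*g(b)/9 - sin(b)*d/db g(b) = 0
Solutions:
 g(b) = C1*(cos(b) - 1)^(5/18)/(cos(b) + 1)^(5/18)


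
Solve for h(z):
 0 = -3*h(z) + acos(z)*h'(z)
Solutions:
 h(z) = C1*exp(3*Integral(1/acos(z), z))


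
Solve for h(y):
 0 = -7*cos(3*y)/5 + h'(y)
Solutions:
 h(y) = C1 + 7*sin(3*y)/15


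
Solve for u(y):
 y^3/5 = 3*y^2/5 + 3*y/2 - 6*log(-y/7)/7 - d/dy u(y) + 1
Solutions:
 u(y) = C1 - y^4/20 + y^3/5 + 3*y^2/4 - 6*y*log(-y)/7 + y*(6*log(7) + 13)/7


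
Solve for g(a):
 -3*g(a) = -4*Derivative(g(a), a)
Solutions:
 g(a) = C1*exp(3*a/4)


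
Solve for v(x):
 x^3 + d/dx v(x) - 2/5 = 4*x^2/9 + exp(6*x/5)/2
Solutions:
 v(x) = C1 - x^4/4 + 4*x^3/27 + 2*x/5 + 5*exp(6*x/5)/12


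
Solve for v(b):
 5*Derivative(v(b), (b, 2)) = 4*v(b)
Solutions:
 v(b) = C1*exp(-2*sqrt(5)*b/5) + C2*exp(2*sqrt(5)*b/5)


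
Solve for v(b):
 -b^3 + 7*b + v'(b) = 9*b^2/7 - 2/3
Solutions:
 v(b) = C1 + b^4/4 + 3*b^3/7 - 7*b^2/2 - 2*b/3


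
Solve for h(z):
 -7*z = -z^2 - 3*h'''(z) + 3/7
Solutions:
 h(z) = C1 + C2*z + C3*z^2 - z^5/180 + 7*z^4/72 + z^3/42


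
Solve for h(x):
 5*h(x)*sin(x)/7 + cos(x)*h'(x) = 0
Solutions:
 h(x) = C1*cos(x)^(5/7)


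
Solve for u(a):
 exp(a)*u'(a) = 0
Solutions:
 u(a) = C1


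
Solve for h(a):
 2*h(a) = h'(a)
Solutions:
 h(a) = C1*exp(2*a)


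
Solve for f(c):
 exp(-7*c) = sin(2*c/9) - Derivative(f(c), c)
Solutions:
 f(c) = C1 - 9*cos(2*c/9)/2 + exp(-7*c)/7


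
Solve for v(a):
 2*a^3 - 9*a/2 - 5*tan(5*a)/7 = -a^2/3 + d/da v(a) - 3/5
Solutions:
 v(a) = C1 + a^4/2 + a^3/9 - 9*a^2/4 + 3*a/5 + log(cos(5*a))/7


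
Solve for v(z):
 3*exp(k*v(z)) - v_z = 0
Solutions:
 v(z) = Piecewise((log(-1/(C1*k + 3*k*z))/k, Ne(k, 0)), (nan, True))
 v(z) = Piecewise((C1 + 3*z, Eq(k, 0)), (nan, True))


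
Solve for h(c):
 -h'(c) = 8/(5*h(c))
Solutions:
 h(c) = -sqrt(C1 - 80*c)/5
 h(c) = sqrt(C1 - 80*c)/5


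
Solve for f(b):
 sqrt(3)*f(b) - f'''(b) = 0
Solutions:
 f(b) = C3*exp(3^(1/6)*b) + (C1*sin(3^(2/3)*b/2) + C2*cos(3^(2/3)*b/2))*exp(-3^(1/6)*b/2)


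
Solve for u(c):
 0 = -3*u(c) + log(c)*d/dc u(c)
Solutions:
 u(c) = C1*exp(3*li(c))


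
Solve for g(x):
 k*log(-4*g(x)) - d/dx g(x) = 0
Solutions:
 Integral(1/(log(-_y) + 2*log(2)), (_y, g(x))) = C1 + k*x


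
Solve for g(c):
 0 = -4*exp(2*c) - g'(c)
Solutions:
 g(c) = C1 - 2*exp(2*c)


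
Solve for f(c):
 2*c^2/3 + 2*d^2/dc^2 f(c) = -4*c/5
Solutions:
 f(c) = C1 + C2*c - c^4/36 - c^3/15


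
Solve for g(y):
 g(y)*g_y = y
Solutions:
 g(y) = -sqrt(C1 + y^2)
 g(y) = sqrt(C1 + y^2)


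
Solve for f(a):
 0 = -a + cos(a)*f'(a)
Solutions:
 f(a) = C1 + Integral(a/cos(a), a)


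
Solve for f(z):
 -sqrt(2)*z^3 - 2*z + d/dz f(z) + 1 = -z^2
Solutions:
 f(z) = C1 + sqrt(2)*z^4/4 - z^3/3 + z^2 - z


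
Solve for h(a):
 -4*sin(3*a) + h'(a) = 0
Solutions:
 h(a) = C1 - 4*cos(3*a)/3


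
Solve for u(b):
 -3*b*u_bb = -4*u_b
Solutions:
 u(b) = C1 + C2*b^(7/3)


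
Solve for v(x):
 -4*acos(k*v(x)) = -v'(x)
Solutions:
 Integral(1/acos(_y*k), (_y, v(x))) = C1 + 4*x


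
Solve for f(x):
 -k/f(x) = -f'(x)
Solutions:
 f(x) = -sqrt(C1 + 2*k*x)
 f(x) = sqrt(C1 + 2*k*x)


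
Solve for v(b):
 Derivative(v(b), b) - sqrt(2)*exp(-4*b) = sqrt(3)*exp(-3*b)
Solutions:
 v(b) = C1 - sqrt(3)*exp(-3*b)/3 - sqrt(2)*exp(-4*b)/4


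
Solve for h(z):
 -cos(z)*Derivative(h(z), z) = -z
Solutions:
 h(z) = C1 + Integral(z/cos(z), z)


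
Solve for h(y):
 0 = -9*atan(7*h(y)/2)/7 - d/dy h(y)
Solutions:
 Integral(1/atan(7*_y/2), (_y, h(y))) = C1 - 9*y/7


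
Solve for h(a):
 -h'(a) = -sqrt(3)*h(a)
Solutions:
 h(a) = C1*exp(sqrt(3)*a)


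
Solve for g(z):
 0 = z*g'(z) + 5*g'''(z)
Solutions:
 g(z) = C1 + Integral(C2*airyai(-5^(2/3)*z/5) + C3*airybi(-5^(2/3)*z/5), z)


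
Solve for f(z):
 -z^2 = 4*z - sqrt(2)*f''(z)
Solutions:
 f(z) = C1 + C2*z + sqrt(2)*z^4/24 + sqrt(2)*z^3/3


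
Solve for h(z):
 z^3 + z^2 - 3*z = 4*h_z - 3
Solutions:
 h(z) = C1 + z^4/16 + z^3/12 - 3*z^2/8 + 3*z/4


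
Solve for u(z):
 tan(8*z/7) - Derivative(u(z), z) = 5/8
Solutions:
 u(z) = C1 - 5*z/8 - 7*log(cos(8*z/7))/8


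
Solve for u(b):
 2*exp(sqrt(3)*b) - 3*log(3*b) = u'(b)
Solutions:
 u(b) = C1 - 3*b*log(b) + 3*b*(1 - log(3)) + 2*sqrt(3)*exp(sqrt(3)*b)/3


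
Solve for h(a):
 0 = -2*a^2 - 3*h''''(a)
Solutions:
 h(a) = C1 + C2*a + C3*a^2 + C4*a^3 - a^6/540


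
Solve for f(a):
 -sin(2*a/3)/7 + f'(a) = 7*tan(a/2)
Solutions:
 f(a) = C1 - 14*log(cos(a/2)) - 3*cos(2*a/3)/14


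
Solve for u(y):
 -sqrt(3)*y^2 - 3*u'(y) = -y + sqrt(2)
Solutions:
 u(y) = C1 - sqrt(3)*y^3/9 + y^2/6 - sqrt(2)*y/3


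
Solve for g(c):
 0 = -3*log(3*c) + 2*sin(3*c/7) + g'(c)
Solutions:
 g(c) = C1 + 3*c*log(c) - 3*c + 3*c*log(3) + 14*cos(3*c/7)/3


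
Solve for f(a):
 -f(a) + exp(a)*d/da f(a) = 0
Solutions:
 f(a) = C1*exp(-exp(-a))


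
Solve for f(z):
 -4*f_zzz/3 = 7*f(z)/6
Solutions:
 f(z) = C3*exp(-7^(1/3)*z/2) + (C1*sin(sqrt(3)*7^(1/3)*z/4) + C2*cos(sqrt(3)*7^(1/3)*z/4))*exp(7^(1/3)*z/4)


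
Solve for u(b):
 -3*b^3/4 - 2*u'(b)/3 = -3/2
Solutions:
 u(b) = C1 - 9*b^4/32 + 9*b/4


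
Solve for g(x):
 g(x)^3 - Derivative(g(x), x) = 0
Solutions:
 g(x) = -sqrt(2)*sqrt(-1/(C1 + x))/2
 g(x) = sqrt(2)*sqrt(-1/(C1 + x))/2


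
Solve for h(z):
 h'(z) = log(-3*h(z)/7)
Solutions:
 -Integral(1/(log(-_y) - log(7) + log(3)), (_y, h(z))) = C1 - z


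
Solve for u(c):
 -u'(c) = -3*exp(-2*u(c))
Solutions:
 u(c) = log(-sqrt(C1 + 6*c))
 u(c) = log(C1 + 6*c)/2


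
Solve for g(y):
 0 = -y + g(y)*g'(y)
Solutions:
 g(y) = -sqrt(C1 + y^2)
 g(y) = sqrt(C1 + y^2)


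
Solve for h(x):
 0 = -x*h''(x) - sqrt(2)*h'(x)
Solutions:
 h(x) = C1 + C2*x^(1 - sqrt(2))


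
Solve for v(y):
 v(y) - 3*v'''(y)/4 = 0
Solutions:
 v(y) = C3*exp(6^(2/3)*y/3) + (C1*sin(2^(2/3)*3^(1/6)*y/2) + C2*cos(2^(2/3)*3^(1/6)*y/2))*exp(-6^(2/3)*y/6)


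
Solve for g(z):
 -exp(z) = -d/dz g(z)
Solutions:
 g(z) = C1 + exp(z)


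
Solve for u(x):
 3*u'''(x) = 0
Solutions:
 u(x) = C1 + C2*x + C3*x^2


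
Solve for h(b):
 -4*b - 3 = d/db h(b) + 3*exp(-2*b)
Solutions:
 h(b) = C1 - 2*b^2 - 3*b + 3*exp(-2*b)/2


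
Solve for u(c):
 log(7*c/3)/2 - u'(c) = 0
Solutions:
 u(c) = C1 + c*log(c)/2 - c*log(3)/2 - c/2 + c*log(7)/2


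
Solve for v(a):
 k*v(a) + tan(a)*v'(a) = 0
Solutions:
 v(a) = C1*exp(-k*log(sin(a)))


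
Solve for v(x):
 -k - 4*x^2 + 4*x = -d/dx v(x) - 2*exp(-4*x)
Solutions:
 v(x) = C1 + k*x + 4*x^3/3 - 2*x^2 + exp(-4*x)/2


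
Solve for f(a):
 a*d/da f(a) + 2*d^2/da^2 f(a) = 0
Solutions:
 f(a) = C1 + C2*erf(a/2)


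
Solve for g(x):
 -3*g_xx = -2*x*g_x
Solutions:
 g(x) = C1 + C2*erfi(sqrt(3)*x/3)


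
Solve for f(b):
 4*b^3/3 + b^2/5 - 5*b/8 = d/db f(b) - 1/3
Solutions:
 f(b) = C1 + b^4/3 + b^3/15 - 5*b^2/16 + b/3


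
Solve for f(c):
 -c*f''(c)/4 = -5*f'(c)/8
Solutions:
 f(c) = C1 + C2*c^(7/2)


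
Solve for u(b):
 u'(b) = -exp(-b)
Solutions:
 u(b) = C1 + exp(-b)


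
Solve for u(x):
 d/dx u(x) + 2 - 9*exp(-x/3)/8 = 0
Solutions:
 u(x) = C1 - 2*x - 27*exp(-x/3)/8


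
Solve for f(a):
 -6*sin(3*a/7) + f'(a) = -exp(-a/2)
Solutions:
 f(a) = C1 - 14*cos(3*a/7) + 2*exp(-a/2)


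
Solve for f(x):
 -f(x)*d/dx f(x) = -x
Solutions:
 f(x) = -sqrt(C1 + x^2)
 f(x) = sqrt(C1 + x^2)


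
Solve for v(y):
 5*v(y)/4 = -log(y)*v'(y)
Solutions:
 v(y) = C1*exp(-5*li(y)/4)


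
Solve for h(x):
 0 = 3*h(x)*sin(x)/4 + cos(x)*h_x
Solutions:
 h(x) = C1*cos(x)^(3/4)


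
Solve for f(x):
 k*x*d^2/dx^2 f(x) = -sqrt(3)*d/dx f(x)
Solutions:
 f(x) = C1 + x^(((re(k) - sqrt(3))*re(k) + im(k)^2)/(re(k)^2 + im(k)^2))*(C2*sin(sqrt(3)*log(x)*Abs(im(k))/(re(k)^2 + im(k)^2)) + C3*cos(sqrt(3)*log(x)*im(k)/(re(k)^2 + im(k)^2)))


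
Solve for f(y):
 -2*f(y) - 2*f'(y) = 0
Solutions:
 f(y) = C1*exp(-y)


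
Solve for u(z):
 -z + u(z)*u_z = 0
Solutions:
 u(z) = -sqrt(C1 + z^2)
 u(z) = sqrt(C1 + z^2)


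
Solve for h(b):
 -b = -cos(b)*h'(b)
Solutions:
 h(b) = C1 + Integral(b/cos(b), b)


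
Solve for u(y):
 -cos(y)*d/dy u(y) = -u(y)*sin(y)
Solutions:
 u(y) = C1/cos(y)


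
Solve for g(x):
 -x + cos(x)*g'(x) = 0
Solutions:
 g(x) = C1 + Integral(x/cos(x), x)


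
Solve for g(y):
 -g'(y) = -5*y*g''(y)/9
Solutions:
 g(y) = C1 + C2*y^(14/5)


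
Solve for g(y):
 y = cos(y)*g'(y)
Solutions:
 g(y) = C1 + Integral(y/cos(y), y)


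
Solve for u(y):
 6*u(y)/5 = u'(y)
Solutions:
 u(y) = C1*exp(6*y/5)


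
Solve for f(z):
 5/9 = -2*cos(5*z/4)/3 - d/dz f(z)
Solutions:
 f(z) = C1 - 5*z/9 - 8*sin(5*z/4)/15


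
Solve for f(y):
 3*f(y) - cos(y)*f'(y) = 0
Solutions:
 f(y) = C1*(sin(y) + 1)^(3/2)/(sin(y) - 1)^(3/2)


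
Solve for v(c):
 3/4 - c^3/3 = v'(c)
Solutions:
 v(c) = C1 - c^4/12 + 3*c/4


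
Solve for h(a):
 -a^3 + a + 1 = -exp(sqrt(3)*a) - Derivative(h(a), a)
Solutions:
 h(a) = C1 + a^4/4 - a^2/2 - a - sqrt(3)*exp(sqrt(3)*a)/3


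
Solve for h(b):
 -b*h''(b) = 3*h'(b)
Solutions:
 h(b) = C1 + C2/b^2


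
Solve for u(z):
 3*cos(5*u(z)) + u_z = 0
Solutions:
 u(z) = -asin((C1 + exp(30*z))/(C1 - exp(30*z)))/5 + pi/5
 u(z) = asin((C1 + exp(30*z))/(C1 - exp(30*z)))/5


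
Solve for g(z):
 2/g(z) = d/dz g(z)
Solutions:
 g(z) = -sqrt(C1 + 4*z)
 g(z) = sqrt(C1 + 4*z)


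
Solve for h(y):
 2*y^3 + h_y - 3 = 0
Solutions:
 h(y) = C1 - y^4/2 + 3*y


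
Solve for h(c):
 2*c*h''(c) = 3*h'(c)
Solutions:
 h(c) = C1 + C2*c^(5/2)


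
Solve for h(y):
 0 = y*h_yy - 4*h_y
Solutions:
 h(y) = C1 + C2*y^5


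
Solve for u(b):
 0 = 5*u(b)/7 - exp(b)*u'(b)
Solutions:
 u(b) = C1*exp(-5*exp(-b)/7)


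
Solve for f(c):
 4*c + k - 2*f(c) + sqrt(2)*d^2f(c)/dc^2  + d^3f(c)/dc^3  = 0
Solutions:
 f(c) = C1*exp(-c*(2/(-2*sqrt(2)/27 + sqrt(-8 + (-27 + 2*sqrt(2))^2)/27 + 1)^(1/3) + 6*sqrt(2) + 9*(-2*sqrt(2)/27 + sqrt(-8 + (-27 + 2*sqrt(2))^2)/27 + 1)^(1/3))/18)*sin(sqrt(3)*c*(-9*(-2*sqrt(2)/27 + sqrt(-32 + 729*(-2 + 4*sqrt(2)/27)^2)/54 + 1)^(1/3) + 2/(-2*sqrt(2)/27 + sqrt(-32 + 729*(-2 + 4*sqrt(2)/27)^2)/54 + 1)^(1/3))/18) + C2*exp(-c*(2/(-2*sqrt(2)/27 + sqrt(-8 + (-27 + 2*sqrt(2))^2)/27 + 1)^(1/3) + 6*sqrt(2) + 9*(-2*sqrt(2)/27 + sqrt(-8 + (-27 + 2*sqrt(2))^2)/27 + 1)^(1/3))/18)*cos(sqrt(3)*c*(-9*(-2*sqrt(2)/27 + sqrt(-32 + 729*(-2 + 4*sqrt(2)/27)^2)/54 + 1)^(1/3) + 2/(-2*sqrt(2)/27 + sqrt(-32 + 729*(-2 + 4*sqrt(2)/27)^2)/54 + 1)^(1/3))/18) + C3*exp(c*(-sqrt(2)/3 + 2/(9*(-2*sqrt(2)/27 + sqrt(-8 + (-27 + 2*sqrt(2))^2)/27 + 1)^(1/3)) + (-2*sqrt(2)/27 + sqrt(-8 + (-27 + 2*sqrt(2))^2)/27 + 1)^(1/3))) + 2*c + k/2


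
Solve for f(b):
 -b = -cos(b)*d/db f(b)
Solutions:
 f(b) = C1 + Integral(b/cos(b), b)


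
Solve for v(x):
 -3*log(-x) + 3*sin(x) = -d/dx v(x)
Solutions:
 v(x) = C1 + 3*x*log(-x) - 3*x + 3*cos(x)


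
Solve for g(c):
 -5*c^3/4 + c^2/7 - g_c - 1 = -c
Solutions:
 g(c) = C1 - 5*c^4/16 + c^3/21 + c^2/2 - c


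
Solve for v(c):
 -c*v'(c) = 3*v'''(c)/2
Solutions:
 v(c) = C1 + Integral(C2*airyai(-2^(1/3)*3^(2/3)*c/3) + C3*airybi(-2^(1/3)*3^(2/3)*c/3), c)


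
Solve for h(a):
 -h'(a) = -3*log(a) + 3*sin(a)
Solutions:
 h(a) = C1 + 3*a*log(a) - 3*a + 3*cos(a)


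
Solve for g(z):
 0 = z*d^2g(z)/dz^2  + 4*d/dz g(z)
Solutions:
 g(z) = C1 + C2/z^3


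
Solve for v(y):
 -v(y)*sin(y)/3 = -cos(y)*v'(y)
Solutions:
 v(y) = C1/cos(y)^(1/3)


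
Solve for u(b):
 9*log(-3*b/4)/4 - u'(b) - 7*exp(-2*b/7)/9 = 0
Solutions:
 u(b) = C1 + 9*b*log(-b)/4 + 9*b*(-2*log(2) - 1 + log(3))/4 + 49*exp(-2*b/7)/18


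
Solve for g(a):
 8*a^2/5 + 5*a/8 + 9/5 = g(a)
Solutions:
 g(a) = 8*a^2/5 + 5*a/8 + 9/5


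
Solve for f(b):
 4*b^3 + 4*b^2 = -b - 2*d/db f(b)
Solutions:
 f(b) = C1 - b^4/2 - 2*b^3/3 - b^2/4


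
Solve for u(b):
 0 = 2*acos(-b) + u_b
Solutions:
 u(b) = C1 - 2*b*acos(-b) - 2*sqrt(1 - b^2)


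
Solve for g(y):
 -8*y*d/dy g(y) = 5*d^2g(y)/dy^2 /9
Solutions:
 g(y) = C1 + C2*erf(6*sqrt(5)*y/5)


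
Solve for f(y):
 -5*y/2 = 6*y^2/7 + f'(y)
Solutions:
 f(y) = C1 - 2*y^3/7 - 5*y^2/4


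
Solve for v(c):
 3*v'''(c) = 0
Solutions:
 v(c) = C1 + C2*c + C3*c^2


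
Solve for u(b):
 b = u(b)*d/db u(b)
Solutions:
 u(b) = -sqrt(C1 + b^2)
 u(b) = sqrt(C1 + b^2)


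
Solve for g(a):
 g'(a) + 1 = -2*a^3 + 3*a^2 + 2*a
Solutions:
 g(a) = C1 - a^4/2 + a^3 + a^2 - a


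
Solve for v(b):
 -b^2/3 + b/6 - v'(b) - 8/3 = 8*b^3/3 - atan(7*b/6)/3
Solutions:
 v(b) = C1 - 2*b^4/3 - b^3/9 + b^2/12 + b*atan(7*b/6)/3 - 8*b/3 - log(49*b^2 + 36)/7


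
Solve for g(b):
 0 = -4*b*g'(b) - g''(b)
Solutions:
 g(b) = C1 + C2*erf(sqrt(2)*b)


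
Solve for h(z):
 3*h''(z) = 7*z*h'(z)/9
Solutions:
 h(z) = C1 + C2*erfi(sqrt(42)*z/18)


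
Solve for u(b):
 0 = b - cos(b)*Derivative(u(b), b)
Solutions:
 u(b) = C1 + Integral(b/cos(b), b)


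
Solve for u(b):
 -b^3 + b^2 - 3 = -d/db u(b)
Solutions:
 u(b) = C1 + b^4/4 - b^3/3 + 3*b


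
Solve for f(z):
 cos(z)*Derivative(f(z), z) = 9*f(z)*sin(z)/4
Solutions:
 f(z) = C1/cos(z)^(9/4)


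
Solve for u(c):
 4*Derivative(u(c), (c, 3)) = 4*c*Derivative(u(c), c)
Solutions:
 u(c) = C1 + Integral(C2*airyai(c) + C3*airybi(c), c)


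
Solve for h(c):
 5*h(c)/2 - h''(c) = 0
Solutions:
 h(c) = C1*exp(-sqrt(10)*c/2) + C2*exp(sqrt(10)*c/2)


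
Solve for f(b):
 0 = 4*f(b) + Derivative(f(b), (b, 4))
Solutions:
 f(b) = (C1*sin(b) + C2*cos(b))*exp(-b) + (C3*sin(b) + C4*cos(b))*exp(b)


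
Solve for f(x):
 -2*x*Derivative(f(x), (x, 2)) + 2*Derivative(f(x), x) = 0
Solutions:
 f(x) = C1 + C2*x^2


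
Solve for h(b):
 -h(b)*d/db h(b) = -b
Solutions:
 h(b) = -sqrt(C1 + b^2)
 h(b) = sqrt(C1 + b^2)


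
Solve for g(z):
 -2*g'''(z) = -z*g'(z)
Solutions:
 g(z) = C1 + Integral(C2*airyai(2^(2/3)*z/2) + C3*airybi(2^(2/3)*z/2), z)


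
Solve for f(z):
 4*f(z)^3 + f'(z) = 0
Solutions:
 f(z) = -sqrt(2)*sqrt(-1/(C1 - 4*z))/2
 f(z) = sqrt(2)*sqrt(-1/(C1 - 4*z))/2


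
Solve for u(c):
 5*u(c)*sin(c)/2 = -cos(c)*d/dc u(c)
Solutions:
 u(c) = C1*cos(c)^(5/2)


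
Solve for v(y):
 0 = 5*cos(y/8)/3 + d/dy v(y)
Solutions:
 v(y) = C1 - 40*sin(y/8)/3


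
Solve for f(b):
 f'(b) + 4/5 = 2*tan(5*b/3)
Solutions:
 f(b) = C1 - 4*b/5 - 6*log(cos(5*b/3))/5


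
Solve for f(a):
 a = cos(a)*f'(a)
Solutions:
 f(a) = C1 + Integral(a/cos(a), a)


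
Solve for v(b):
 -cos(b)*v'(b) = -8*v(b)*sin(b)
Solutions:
 v(b) = C1/cos(b)^8


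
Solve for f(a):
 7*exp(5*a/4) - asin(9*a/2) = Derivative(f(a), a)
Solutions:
 f(a) = C1 - a*asin(9*a/2) - sqrt(4 - 81*a^2)/9 + 28*exp(5*a/4)/5


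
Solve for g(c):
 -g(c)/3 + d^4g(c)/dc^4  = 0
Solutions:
 g(c) = C1*exp(-3^(3/4)*c/3) + C2*exp(3^(3/4)*c/3) + C3*sin(3^(3/4)*c/3) + C4*cos(3^(3/4)*c/3)


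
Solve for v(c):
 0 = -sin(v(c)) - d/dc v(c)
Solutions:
 v(c) = -acos((-C1 - exp(2*c))/(C1 - exp(2*c))) + 2*pi
 v(c) = acos((-C1 - exp(2*c))/(C1 - exp(2*c)))


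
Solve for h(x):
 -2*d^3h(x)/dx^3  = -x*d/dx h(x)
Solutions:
 h(x) = C1 + Integral(C2*airyai(2^(2/3)*x/2) + C3*airybi(2^(2/3)*x/2), x)


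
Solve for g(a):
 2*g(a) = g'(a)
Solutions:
 g(a) = C1*exp(2*a)


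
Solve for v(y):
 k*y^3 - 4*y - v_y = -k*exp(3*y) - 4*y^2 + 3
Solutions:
 v(y) = C1 + k*y^4/4 + k*exp(3*y)/3 + 4*y^3/3 - 2*y^2 - 3*y


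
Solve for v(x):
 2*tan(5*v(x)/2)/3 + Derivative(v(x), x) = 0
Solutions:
 v(x) = -2*asin(C1*exp(-5*x/3))/5 + 2*pi/5
 v(x) = 2*asin(C1*exp(-5*x/3))/5


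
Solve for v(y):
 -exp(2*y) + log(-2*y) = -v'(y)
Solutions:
 v(y) = C1 - y*log(-y) + y*(1 - log(2)) + exp(2*y)/2


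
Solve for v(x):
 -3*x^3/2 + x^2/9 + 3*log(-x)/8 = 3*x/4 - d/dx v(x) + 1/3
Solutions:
 v(x) = C1 + 3*x^4/8 - x^3/27 + 3*x^2/8 - 3*x*log(-x)/8 + 17*x/24


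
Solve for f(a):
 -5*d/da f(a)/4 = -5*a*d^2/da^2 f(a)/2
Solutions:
 f(a) = C1 + C2*a^(3/2)


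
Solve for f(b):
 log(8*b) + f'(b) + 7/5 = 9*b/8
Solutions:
 f(b) = C1 + 9*b^2/16 - b*log(b) - b*log(8) - 2*b/5


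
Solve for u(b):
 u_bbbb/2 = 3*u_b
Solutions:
 u(b) = C1 + C4*exp(6^(1/3)*b) + (C2*sin(2^(1/3)*3^(5/6)*b/2) + C3*cos(2^(1/3)*3^(5/6)*b/2))*exp(-6^(1/3)*b/2)


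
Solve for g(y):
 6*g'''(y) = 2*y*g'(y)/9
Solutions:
 g(y) = C1 + Integral(C2*airyai(y/3) + C3*airybi(y/3), y)


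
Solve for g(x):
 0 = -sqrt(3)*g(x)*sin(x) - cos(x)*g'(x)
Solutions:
 g(x) = C1*cos(x)^(sqrt(3))


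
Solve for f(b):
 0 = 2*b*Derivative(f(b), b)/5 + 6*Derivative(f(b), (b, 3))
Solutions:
 f(b) = C1 + Integral(C2*airyai(-15^(2/3)*b/15) + C3*airybi(-15^(2/3)*b/15), b)


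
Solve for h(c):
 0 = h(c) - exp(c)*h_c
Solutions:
 h(c) = C1*exp(-exp(-c))


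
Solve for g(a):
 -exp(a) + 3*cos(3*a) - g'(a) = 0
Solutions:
 g(a) = C1 - exp(a) + sin(3*a)


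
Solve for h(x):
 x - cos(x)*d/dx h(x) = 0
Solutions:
 h(x) = C1 + Integral(x/cos(x), x)


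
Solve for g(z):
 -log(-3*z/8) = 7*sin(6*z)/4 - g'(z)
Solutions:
 g(z) = C1 + z*log(-z) - 3*z*log(2) - z + z*log(3) - 7*cos(6*z)/24


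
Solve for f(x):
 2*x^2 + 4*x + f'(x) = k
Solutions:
 f(x) = C1 + k*x - 2*x^3/3 - 2*x^2


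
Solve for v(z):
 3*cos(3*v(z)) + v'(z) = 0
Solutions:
 v(z) = -asin((C1 + exp(18*z))/(C1 - exp(18*z)))/3 + pi/3
 v(z) = asin((C1 + exp(18*z))/(C1 - exp(18*z)))/3


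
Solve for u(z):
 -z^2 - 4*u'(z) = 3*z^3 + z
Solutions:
 u(z) = C1 - 3*z^4/16 - z^3/12 - z^2/8


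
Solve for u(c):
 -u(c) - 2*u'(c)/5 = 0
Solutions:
 u(c) = C1*exp(-5*c/2)


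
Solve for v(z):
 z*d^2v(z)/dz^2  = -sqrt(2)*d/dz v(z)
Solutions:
 v(z) = C1 + C2*z^(1 - sqrt(2))


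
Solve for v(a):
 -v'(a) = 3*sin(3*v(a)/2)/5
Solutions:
 3*a/5 + log(cos(3*v(a)/2) - 1)/3 - log(cos(3*v(a)/2) + 1)/3 = C1


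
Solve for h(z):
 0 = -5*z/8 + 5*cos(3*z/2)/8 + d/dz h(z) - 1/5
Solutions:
 h(z) = C1 + 5*z^2/16 + z/5 - 5*sin(3*z/2)/12


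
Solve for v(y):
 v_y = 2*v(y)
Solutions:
 v(y) = C1*exp(2*y)


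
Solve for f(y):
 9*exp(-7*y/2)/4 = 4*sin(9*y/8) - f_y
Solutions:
 f(y) = C1 - 32*cos(9*y/8)/9 + 9*exp(-7*y/2)/14


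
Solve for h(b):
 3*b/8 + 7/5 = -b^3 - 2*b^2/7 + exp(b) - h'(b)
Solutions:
 h(b) = C1 - b^4/4 - 2*b^3/21 - 3*b^2/16 - 7*b/5 + exp(b)


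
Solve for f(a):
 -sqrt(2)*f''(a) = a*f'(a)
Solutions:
 f(a) = C1 + C2*erf(2^(1/4)*a/2)


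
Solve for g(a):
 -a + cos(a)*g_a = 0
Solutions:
 g(a) = C1 + Integral(a/cos(a), a)


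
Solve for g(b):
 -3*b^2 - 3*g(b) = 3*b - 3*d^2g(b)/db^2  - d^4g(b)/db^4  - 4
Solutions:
 g(b) = C1*exp(-sqrt(2)*b*sqrt(-3 + sqrt(21))/2) + C2*exp(sqrt(2)*b*sqrt(-3 + sqrt(21))/2) + C3*sin(sqrt(2)*b*sqrt(3 + sqrt(21))/2) + C4*cos(sqrt(2)*b*sqrt(3 + sqrt(21))/2) - b^2 - b - 2/3


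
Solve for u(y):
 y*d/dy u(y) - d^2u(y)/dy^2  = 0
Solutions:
 u(y) = C1 + C2*erfi(sqrt(2)*y/2)


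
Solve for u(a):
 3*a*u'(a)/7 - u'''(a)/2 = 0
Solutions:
 u(a) = C1 + Integral(C2*airyai(6^(1/3)*7^(2/3)*a/7) + C3*airybi(6^(1/3)*7^(2/3)*a/7), a)


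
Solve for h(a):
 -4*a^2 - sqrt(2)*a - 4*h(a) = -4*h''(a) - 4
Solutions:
 h(a) = C1*exp(-a) + C2*exp(a) - a^2 - sqrt(2)*a/4 - 1


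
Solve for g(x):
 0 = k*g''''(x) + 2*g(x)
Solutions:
 g(x) = C1*exp(-2^(1/4)*x*(-1/k)^(1/4)) + C2*exp(2^(1/4)*x*(-1/k)^(1/4)) + C3*exp(-2^(1/4)*I*x*(-1/k)^(1/4)) + C4*exp(2^(1/4)*I*x*(-1/k)^(1/4))


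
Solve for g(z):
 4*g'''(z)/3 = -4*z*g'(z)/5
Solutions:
 g(z) = C1 + Integral(C2*airyai(-3^(1/3)*5^(2/3)*z/5) + C3*airybi(-3^(1/3)*5^(2/3)*z/5), z)


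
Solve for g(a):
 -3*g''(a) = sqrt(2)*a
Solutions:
 g(a) = C1 + C2*a - sqrt(2)*a^3/18


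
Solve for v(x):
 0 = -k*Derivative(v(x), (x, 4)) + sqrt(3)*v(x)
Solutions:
 v(x) = C1*exp(-3^(1/8)*x*(1/k)^(1/4)) + C2*exp(3^(1/8)*x*(1/k)^(1/4)) + C3*exp(-3^(1/8)*I*x*(1/k)^(1/4)) + C4*exp(3^(1/8)*I*x*(1/k)^(1/4))


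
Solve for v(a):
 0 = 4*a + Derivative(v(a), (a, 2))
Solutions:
 v(a) = C1 + C2*a - 2*a^3/3


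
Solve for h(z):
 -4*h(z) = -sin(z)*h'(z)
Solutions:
 h(z) = C1*(cos(z)^2 - 2*cos(z) + 1)/(cos(z)^2 + 2*cos(z) + 1)


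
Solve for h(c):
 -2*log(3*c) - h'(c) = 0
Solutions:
 h(c) = C1 - 2*c*log(c) - c*log(9) + 2*c


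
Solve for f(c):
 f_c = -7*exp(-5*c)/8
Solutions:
 f(c) = C1 + 7*exp(-5*c)/40


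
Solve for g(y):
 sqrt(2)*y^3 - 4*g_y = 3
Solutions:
 g(y) = C1 + sqrt(2)*y^4/16 - 3*y/4


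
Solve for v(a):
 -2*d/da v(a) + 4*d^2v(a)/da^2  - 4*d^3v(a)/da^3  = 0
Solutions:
 v(a) = C1 + (C2*sin(a/2) + C3*cos(a/2))*exp(a/2)


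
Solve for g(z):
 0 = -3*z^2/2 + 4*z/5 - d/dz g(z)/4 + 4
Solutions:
 g(z) = C1 - 2*z^3 + 8*z^2/5 + 16*z


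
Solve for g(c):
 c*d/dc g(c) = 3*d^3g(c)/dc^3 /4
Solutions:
 g(c) = C1 + Integral(C2*airyai(6^(2/3)*c/3) + C3*airybi(6^(2/3)*c/3), c)


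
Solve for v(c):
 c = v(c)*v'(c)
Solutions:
 v(c) = -sqrt(C1 + c^2)
 v(c) = sqrt(C1 + c^2)


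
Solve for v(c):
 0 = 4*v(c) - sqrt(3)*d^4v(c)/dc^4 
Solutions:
 v(c) = C1*exp(-sqrt(2)*3^(7/8)*c/3) + C2*exp(sqrt(2)*3^(7/8)*c/3) + C3*sin(sqrt(2)*3^(7/8)*c/3) + C4*cos(sqrt(2)*3^(7/8)*c/3)


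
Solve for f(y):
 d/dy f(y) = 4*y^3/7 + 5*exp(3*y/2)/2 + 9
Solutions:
 f(y) = C1 + y^4/7 + 9*y + 5*exp(3*y/2)/3


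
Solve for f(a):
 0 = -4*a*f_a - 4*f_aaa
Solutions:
 f(a) = C1 + Integral(C2*airyai(-a) + C3*airybi(-a), a)


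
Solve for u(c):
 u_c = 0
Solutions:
 u(c) = C1


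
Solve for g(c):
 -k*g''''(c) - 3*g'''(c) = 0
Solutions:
 g(c) = C1 + C2*c + C3*c^2 + C4*exp(-3*c/k)


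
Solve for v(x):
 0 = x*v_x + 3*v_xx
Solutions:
 v(x) = C1 + C2*erf(sqrt(6)*x/6)


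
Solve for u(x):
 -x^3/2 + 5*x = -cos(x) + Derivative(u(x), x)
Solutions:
 u(x) = C1 - x^4/8 + 5*x^2/2 + sin(x)


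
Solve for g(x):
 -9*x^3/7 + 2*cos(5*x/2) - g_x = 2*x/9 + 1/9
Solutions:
 g(x) = C1 - 9*x^4/28 - x^2/9 - x/9 + 4*sin(5*x/2)/5


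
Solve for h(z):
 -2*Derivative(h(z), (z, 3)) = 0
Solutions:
 h(z) = C1 + C2*z + C3*z^2


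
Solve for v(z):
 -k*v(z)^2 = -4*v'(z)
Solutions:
 v(z) = -4/(C1 + k*z)


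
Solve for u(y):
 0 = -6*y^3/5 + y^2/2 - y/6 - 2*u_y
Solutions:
 u(y) = C1 - 3*y^4/20 + y^3/12 - y^2/24


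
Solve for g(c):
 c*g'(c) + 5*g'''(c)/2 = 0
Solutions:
 g(c) = C1 + Integral(C2*airyai(-2^(1/3)*5^(2/3)*c/5) + C3*airybi(-2^(1/3)*5^(2/3)*c/5), c)


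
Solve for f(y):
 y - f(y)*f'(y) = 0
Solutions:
 f(y) = -sqrt(C1 + y^2)
 f(y) = sqrt(C1 + y^2)


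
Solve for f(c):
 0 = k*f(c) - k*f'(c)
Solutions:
 f(c) = C1*exp(c)


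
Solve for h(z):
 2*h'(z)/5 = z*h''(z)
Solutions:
 h(z) = C1 + C2*z^(7/5)


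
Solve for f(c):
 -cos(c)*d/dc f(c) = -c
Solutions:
 f(c) = C1 + Integral(c/cos(c), c)


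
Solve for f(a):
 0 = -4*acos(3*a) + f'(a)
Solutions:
 f(a) = C1 + 4*a*acos(3*a) - 4*sqrt(1 - 9*a^2)/3


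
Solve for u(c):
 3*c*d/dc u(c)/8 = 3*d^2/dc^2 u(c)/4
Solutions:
 u(c) = C1 + C2*erfi(c/2)


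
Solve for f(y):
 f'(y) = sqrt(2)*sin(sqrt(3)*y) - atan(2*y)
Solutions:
 f(y) = C1 - y*atan(2*y) + log(4*y^2 + 1)/4 - sqrt(6)*cos(sqrt(3)*y)/3


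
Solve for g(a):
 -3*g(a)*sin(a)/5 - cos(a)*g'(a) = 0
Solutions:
 g(a) = C1*cos(a)^(3/5)


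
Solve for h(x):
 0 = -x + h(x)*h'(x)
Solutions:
 h(x) = -sqrt(C1 + x^2)
 h(x) = sqrt(C1 + x^2)


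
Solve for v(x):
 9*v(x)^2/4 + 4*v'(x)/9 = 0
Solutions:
 v(x) = 16/(C1 + 81*x)


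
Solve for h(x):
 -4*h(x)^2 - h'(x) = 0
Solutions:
 h(x) = 1/(C1 + 4*x)


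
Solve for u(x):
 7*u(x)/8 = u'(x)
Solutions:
 u(x) = C1*exp(7*x/8)


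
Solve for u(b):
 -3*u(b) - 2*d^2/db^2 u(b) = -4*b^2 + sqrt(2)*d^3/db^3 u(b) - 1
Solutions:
 u(b) = C1*exp(b*(-4*sqrt(2) + 4*2^(2/3)/(9*sqrt(194) + 89*sqrt(2))^(1/3) + 2^(1/3)*(9*sqrt(194) + 89*sqrt(2))^(1/3))/12)*sin(2^(1/3)*sqrt(3)*b*(-(9*sqrt(194) + 89*sqrt(2))^(1/3) + 4*2^(1/3)/(9*sqrt(194) + 89*sqrt(2))^(1/3))/12) + C2*exp(b*(-4*sqrt(2) + 4*2^(2/3)/(9*sqrt(194) + 89*sqrt(2))^(1/3) + 2^(1/3)*(9*sqrt(194) + 89*sqrt(2))^(1/3))/12)*cos(2^(1/3)*sqrt(3)*b*(-(9*sqrt(194) + 89*sqrt(2))^(1/3) + 4*2^(1/3)/(9*sqrt(194) + 89*sqrt(2))^(1/3))/12) + C3*exp(-b*(4*2^(2/3)/(9*sqrt(194) + 89*sqrt(2))^(1/3) + 2*sqrt(2) + 2^(1/3)*(9*sqrt(194) + 89*sqrt(2))^(1/3))/6) + 4*b^2/3 - 13/9


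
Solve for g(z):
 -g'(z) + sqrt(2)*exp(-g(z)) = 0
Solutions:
 g(z) = log(C1 + sqrt(2)*z)


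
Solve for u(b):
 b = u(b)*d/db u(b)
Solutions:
 u(b) = -sqrt(C1 + b^2)
 u(b) = sqrt(C1 + b^2)


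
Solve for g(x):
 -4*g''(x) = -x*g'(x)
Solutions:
 g(x) = C1 + C2*erfi(sqrt(2)*x/4)


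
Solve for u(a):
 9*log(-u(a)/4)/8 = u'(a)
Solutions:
 -8*Integral(1/(log(-_y) - 2*log(2)), (_y, u(a)))/9 = C1 - a


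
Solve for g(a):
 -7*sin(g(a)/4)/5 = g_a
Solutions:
 7*a/5 + 2*log(cos(g(a)/4) - 1) - 2*log(cos(g(a)/4) + 1) = C1


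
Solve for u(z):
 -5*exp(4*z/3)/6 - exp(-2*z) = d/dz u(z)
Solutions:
 u(z) = C1 - 5*exp(4*z/3)/8 + exp(-2*z)/2


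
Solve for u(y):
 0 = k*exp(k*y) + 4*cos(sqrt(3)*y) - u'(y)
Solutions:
 u(y) = C1 + exp(k*y) + 4*sqrt(3)*sin(sqrt(3)*y)/3


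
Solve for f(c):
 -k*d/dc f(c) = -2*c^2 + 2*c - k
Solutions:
 f(c) = C1 + 2*c^3/(3*k) - c^2/k + c


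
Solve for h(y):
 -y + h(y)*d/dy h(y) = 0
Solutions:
 h(y) = -sqrt(C1 + y^2)
 h(y) = sqrt(C1 + y^2)


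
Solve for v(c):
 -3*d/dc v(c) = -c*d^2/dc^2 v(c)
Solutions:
 v(c) = C1 + C2*c^4


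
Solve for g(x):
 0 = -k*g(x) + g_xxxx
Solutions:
 g(x) = C1*exp(-k^(1/4)*x) + C2*exp(k^(1/4)*x) + C3*exp(-I*k^(1/4)*x) + C4*exp(I*k^(1/4)*x)


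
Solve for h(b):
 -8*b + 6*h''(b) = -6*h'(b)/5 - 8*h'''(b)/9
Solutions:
 h(b) = C1 + C2*exp(3*b*(-45 + sqrt(1785))/40) + C3*exp(-3*b*(sqrt(1785) + 45)/40) + 10*b^2/3 - 100*b/3


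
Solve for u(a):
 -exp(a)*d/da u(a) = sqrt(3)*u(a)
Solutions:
 u(a) = C1*exp(sqrt(3)*exp(-a))


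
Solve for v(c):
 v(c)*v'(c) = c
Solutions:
 v(c) = -sqrt(C1 + c^2)
 v(c) = sqrt(C1 + c^2)


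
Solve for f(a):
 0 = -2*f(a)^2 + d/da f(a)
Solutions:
 f(a) = -1/(C1 + 2*a)


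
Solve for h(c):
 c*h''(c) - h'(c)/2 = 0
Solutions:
 h(c) = C1 + C2*c^(3/2)


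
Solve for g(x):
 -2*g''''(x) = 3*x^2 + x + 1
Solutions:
 g(x) = C1 + C2*x + C3*x^2 + C4*x^3 - x^6/240 - x^5/240 - x^4/48


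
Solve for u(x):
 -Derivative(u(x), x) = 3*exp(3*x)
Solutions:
 u(x) = C1 - exp(3*x)


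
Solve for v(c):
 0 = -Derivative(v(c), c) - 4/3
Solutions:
 v(c) = C1 - 4*c/3


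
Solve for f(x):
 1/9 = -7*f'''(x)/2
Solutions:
 f(x) = C1 + C2*x + C3*x^2 - x^3/189


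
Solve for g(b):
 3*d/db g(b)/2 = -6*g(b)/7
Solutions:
 g(b) = C1*exp(-4*b/7)


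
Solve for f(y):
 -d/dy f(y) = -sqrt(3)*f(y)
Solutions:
 f(y) = C1*exp(sqrt(3)*y)


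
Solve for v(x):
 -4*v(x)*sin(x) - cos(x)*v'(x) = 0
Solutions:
 v(x) = C1*cos(x)^4


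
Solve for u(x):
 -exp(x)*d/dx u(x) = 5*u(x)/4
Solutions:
 u(x) = C1*exp(5*exp(-x)/4)


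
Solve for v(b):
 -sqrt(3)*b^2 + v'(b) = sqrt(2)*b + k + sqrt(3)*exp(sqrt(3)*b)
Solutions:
 v(b) = C1 + sqrt(3)*b^3/3 + sqrt(2)*b^2/2 + b*k + exp(sqrt(3)*b)


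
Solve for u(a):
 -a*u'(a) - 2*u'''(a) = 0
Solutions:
 u(a) = C1 + Integral(C2*airyai(-2^(2/3)*a/2) + C3*airybi(-2^(2/3)*a/2), a)


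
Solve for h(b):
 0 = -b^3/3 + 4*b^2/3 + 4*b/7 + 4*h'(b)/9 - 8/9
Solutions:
 h(b) = C1 + 3*b^4/16 - b^3 - 9*b^2/14 + 2*b


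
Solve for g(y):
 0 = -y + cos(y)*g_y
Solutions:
 g(y) = C1 + Integral(y/cos(y), y)


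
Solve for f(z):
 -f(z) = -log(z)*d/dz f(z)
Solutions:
 f(z) = C1*exp(li(z))


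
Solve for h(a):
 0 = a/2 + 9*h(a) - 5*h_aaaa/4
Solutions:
 h(a) = C1*exp(-5^(3/4)*sqrt(6)*a/5) + C2*exp(5^(3/4)*sqrt(6)*a/5) + C3*sin(5^(3/4)*sqrt(6)*a/5) + C4*cos(5^(3/4)*sqrt(6)*a/5) - a/18


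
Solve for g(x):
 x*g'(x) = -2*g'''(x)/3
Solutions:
 g(x) = C1 + Integral(C2*airyai(-2^(2/3)*3^(1/3)*x/2) + C3*airybi(-2^(2/3)*3^(1/3)*x/2), x)


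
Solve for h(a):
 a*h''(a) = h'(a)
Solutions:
 h(a) = C1 + C2*a^2


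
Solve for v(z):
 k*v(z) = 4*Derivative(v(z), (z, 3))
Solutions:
 v(z) = C1*exp(2^(1/3)*k^(1/3)*z/2) + C2*exp(2^(1/3)*k^(1/3)*z*(-1 + sqrt(3)*I)/4) + C3*exp(-2^(1/3)*k^(1/3)*z*(1 + sqrt(3)*I)/4)


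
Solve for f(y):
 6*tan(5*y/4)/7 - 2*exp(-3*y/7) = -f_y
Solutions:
 f(y) = C1 - 12*log(tan(5*y/4)^2 + 1)/35 - 14*exp(-3*y/7)/3


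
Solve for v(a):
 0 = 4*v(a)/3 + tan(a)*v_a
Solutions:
 v(a) = C1/sin(a)^(4/3)


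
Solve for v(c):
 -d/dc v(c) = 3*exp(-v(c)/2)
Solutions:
 v(c) = 2*log(C1 - 3*c/2)


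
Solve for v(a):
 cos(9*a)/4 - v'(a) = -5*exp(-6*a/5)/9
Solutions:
 v(a) = C1 + sin(9*a)/36 - 25*exp(-6*a/5)/54


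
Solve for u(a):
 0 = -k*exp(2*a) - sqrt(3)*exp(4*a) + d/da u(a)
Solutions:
 u(a) = C1 + k*exp(2*a)/2 + sqrt(3)*exp(4*a)/4


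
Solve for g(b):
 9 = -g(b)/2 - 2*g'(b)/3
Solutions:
 g(b) = C1*exp(-3*b/4) - 18


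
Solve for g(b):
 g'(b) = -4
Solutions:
 g(b) = C1 - 4*b


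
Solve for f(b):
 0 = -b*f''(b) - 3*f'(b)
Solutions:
 f(b) = C1 + C2/b^2


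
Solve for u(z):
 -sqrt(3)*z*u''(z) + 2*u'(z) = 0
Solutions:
 u(z) = C1 + C2*z^(1 + 2*sqrt(3)/3)


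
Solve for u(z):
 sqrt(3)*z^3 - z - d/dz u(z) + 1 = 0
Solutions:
 u(z) = C1 + sqrt(3)*z^4/4 - z^2/2 + z


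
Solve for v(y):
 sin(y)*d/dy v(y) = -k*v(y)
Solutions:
 v(y) = C1*exp(k*(-log(cos(y) - 1) + log(cos(y) + 1))/2)


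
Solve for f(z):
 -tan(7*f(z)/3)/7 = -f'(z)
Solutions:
 f(z) = -3*asin(C1*exp(z/3))/7 + 3*pi/7
 f(z) = 3*asin(C1*exp(z/3))/7


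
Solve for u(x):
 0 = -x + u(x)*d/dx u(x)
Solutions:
 u(x) = -sqrt(C1 + x^2)
 u(x) = sqrt(C1 + x^2)


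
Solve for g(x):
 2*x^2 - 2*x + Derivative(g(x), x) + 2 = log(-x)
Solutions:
 g(x) = C1 - 2*x^3/3 + x^2 + x*log(-x) - 3*x


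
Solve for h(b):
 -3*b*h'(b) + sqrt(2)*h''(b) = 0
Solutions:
 h(b) = C1 + C2*erfi(2^(1/4)*sqrt(3)*b/2)


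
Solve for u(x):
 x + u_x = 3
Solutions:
 u(x) = C1 - x^2/2 + 3*x


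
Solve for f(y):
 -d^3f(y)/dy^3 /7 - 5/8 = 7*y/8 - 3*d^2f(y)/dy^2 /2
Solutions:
 f(y) = C1 + C2*y + C3*exp(21*y/2) + 7*y^3/72 + 17*y^2/72


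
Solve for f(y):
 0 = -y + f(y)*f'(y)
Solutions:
 f(y) = -sqrt(C1 + y^2)
 f(y) = sqrt(C1 + y^2)


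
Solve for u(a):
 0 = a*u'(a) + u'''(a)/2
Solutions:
 u(a) = C1 + Integral(C2*airyai(-2^(1/3)*a) + C3*airybi(-2^(1/3)*a), a)


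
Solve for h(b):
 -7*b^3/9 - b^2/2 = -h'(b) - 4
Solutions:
 h(b) = C1 + 7*b^4/36 + b^3/6 - 4*b


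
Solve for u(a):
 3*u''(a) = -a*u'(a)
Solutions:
 u(a) = C1 + C2*erf(sqrt(6)*a/6)


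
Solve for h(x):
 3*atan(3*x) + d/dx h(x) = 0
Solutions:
 h(x) = C1 - 3*x*atan(3*x) + log(9*x^2 + 1)/2


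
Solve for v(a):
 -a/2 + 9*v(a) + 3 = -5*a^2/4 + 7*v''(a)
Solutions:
 v(a) = C1*exp(-3*sqrt(7)*a/7) + C2*exp(3*sqrt(7)*a/7) - 5*a^2/36 + a/18 - 89/162
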